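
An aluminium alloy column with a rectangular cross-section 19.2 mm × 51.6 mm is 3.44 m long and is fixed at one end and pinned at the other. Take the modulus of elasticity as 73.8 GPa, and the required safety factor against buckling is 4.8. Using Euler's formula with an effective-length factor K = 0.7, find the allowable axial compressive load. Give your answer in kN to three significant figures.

Buckling occurs about the weak axis: I_min = h·b³/12 = 51.6×19.2³/12 = 30430 mm⁴ (b = 19.2 mm is the smaller dimension).
Effective length L_e = KL = 0.7×3.44 m = 2408 mm.
Euler critical load P_cr = π²EI/L_e² = π²×73800×30430/2408² = 3823 N.
P_allow = P_cr/n = 3823/4.8 = 796.5 N.

P_allow = 0.796 kN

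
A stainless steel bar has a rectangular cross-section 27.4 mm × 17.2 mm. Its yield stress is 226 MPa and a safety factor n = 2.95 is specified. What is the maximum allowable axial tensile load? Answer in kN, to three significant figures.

F_allow = 36.1 kN

σ_allow = 226/2.95 = 76.61 MPa.
A = 27.4×17.2 = 471.3 mm².
F_allow = σ_allow × A = 76.61×471.3 = 36100 N.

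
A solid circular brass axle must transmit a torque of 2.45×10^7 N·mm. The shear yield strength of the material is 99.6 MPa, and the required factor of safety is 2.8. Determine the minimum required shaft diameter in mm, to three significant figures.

d = 152 mm

Allowable shear stress τ_allow = 99.6/2.8 = 35.57 MPa.
For a solid shaft τ = 16T/(πd³), so d³ = 16T/(π τ_allow) = 16×2.4500×10^7/(π×35.57) = 3.508×10^6 mm³.
d = (3.508×10^6)^(1/3) = 151.9 mm.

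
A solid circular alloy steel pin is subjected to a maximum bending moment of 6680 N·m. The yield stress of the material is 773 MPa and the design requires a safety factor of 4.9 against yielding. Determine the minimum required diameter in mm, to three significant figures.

d = 75.6 mm

σ_allow = 773/4.9 = 157.8 MPa.
For a solid circular section σ = 32M/(πd³), so d³ = 32M/(π σ_allow) = 32×6680000/(π×157.8) = 431300 mm³.
d = 75.56 mm.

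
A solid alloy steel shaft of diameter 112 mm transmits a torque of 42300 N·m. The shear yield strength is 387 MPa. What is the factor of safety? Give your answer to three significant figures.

τ = 16T/(πd³) = 16×4.2300×10^7/(π×112³) = 153.3 MPa.
n = τ_limit/τ = 387/153.3 = 2.524.

n = 2.52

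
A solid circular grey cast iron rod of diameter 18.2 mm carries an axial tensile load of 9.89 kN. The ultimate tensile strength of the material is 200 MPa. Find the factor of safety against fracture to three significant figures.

n = 5.26

A = πd²/4 = 260.2 mm².
σ = F/A = 9890.0/260.2 = 38.02 MPa.
n = 200/38.02 = 5.261.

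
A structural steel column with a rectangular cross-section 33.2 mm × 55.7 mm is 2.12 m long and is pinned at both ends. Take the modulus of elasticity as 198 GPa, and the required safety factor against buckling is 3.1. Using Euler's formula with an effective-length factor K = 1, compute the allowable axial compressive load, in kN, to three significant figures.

P_allow = 23.8 kN

Buckling occurs about the weak axis: I_min = h·b³/12 = 55.7×33.2³/12 = 169900 mm⁴ (b = 33.2 mm is the smaller dimension).
Effective length L_e = KL = 1×2.12 m = 2120 mm.
Euler critical load P_cr = π²EI/L_e² = π²×198000×169900/2120² = 73860 N.
P_allow = P_cr/n = 73860/3.1 = 23820 N.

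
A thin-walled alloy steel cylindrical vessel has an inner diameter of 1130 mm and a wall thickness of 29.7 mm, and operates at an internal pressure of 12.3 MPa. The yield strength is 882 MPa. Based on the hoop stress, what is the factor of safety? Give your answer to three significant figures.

σ_h = pD/(2t) = 12.3×1130/(2×29.7) = 234.0 MPa.
n = 882/234.0 = 3.769.

n = 3.77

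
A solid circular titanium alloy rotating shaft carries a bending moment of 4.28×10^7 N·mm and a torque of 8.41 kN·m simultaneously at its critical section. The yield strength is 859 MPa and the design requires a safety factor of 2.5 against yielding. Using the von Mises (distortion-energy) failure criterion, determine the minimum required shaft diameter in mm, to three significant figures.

σ_allow = σ_y/n = 859/2.5 = 343.6 MPa.
For a solid shaft σ_b = 32M/(πd³) and τ = 16T/(πd³), so the von Mises stress is σ' = (16/πd³)·√(4M²+3T²).
√(4M²+3T²) = √(4×(4.280×10^7)² + 3×(8.410×10^6)²) = 8.683×10^7 N·mm.
d³ = 16×8.683×10^7/(π×343.6) = 1.287×10^6 mm³.
d = 108.8 mm.

d = 109 mm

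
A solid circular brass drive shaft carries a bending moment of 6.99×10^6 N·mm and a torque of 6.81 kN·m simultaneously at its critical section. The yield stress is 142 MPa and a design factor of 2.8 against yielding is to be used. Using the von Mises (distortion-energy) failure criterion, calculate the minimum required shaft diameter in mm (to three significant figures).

σ_allow = σ_y/n = 142/2.8 = 50.71 MPa.
For a solid shaft σ_b = 32M/(πd³) and τ = 16T/(πd³), so the von Mises stress is σ' = (16/πd³)·√(4M²+3T²).
√(4M²+3T²) = √(4×(6.990×10^6)² + 3×(6.810×10^6)²) = 1.829×10^7 N·mm.
d³ = 16×1.829×10^7/(π×50.71) = 1.837×10^6 mm³.
d = 122.5 mm.

d = 122 mm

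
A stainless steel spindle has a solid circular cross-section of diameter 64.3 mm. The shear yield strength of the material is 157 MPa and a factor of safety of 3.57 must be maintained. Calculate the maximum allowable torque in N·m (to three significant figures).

τ_allow = 157/3.57 = 43.98 MPa.
For a solid shaft T_allow = τ_allow·πd³/16; πd³/16 = π×64.3³/16 = 52200 mm³.
T_allow = 43.98×52200 = 2.296×10^6 N·mm = 2296 N·m.

T_allow = 2300 N·m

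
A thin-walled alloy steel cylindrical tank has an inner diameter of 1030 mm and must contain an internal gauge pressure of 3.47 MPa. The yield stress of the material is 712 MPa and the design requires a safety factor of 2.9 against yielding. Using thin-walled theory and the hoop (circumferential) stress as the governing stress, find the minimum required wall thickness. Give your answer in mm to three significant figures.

t = 7.28 mm

σ_allow = 712/2.9 = 245.5 MPa.
Hoop stress σ_h = pD/(2t), so t = pD/(2σ_allow) = 3.47×1030/(2×245.5) = 7.279 mm.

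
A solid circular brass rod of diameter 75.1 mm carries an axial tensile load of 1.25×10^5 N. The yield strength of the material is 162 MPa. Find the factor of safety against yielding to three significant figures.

n = 5.74

A = πd²/4 = 4430 mm².
σ = F/A = 125000/4430 = 28.22 MPa.
n = 162/28.22 = 5.741.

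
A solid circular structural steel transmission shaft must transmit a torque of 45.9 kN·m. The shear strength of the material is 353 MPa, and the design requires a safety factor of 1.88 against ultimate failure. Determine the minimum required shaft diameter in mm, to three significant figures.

d = 108 mm

Allowable shear stress τ_allow = 353/1.88 = 187.8 MPa.
For a solid shaft τ = 16T/(πd³), so d³ = 16T/(π τ_allow) = 16×4.5900×10^7/(π×187.8) = 1.245×10^6 mm³.
d = (1.245×10^6)^(1/3) = 107.6 mm.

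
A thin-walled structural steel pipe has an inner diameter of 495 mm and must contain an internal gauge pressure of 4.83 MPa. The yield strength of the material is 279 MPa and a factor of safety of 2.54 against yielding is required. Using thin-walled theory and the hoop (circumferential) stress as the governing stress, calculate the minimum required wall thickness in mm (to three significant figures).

t = 10.9 mm

σ_allow = 279/2.54 = 109.8 MPa.
Hoop stress σ_h = pD/(2t), so t = pD/(2σ_allow) = 4.83×495/(2×109.8) = 10.88 mm.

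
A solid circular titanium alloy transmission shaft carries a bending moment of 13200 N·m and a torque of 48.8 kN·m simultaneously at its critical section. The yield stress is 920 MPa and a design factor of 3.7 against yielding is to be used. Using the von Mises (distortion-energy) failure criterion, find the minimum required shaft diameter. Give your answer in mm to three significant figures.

σ_allow = σ_y/n = 920/3.7 = 248.6 MPa.
For a solid shaft σ_b = 32M/(πd³) and τ = 16T/(πd³), so the von Mises stress is σ' = (16/πd³)·√(4M²+3T²).
√(4M²+3T²) = √(4×(1.320×10^7)² + 3×(4.880×10^7)²) = 8.855×10^7 N·mm.
d³ = 16×8.855×10^7/(π×248.6) = 1.814×10^6 mm³.
d = 122.0 mm.

d = 122 mm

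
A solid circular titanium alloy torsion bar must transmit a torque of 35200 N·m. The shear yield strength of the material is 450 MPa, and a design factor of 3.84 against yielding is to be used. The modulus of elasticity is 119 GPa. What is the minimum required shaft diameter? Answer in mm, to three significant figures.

Allowable shear stress τ_allow = 450/3.84 = 117.2 MPa.
For a solid shaft τ = 16T/(πd³), so d³ = 16T/(π τ_allow) = 16×3.5200×10^7/(π×117.2) = 1.530×10^6 mm³.
d = (1.530×10^6)^(1/3) = 115.2 mm.

d = 115 mm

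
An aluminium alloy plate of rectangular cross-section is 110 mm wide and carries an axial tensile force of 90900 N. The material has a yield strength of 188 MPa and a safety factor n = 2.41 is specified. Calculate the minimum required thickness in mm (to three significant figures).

t = 10.6 mm

σ_allow = 188/2.41 = 78.01 MPa.
Required area A = F/σ_allow = 90900/78.01 = 1165 mm².
t = A/w = 1165/110 = 10.59 mm.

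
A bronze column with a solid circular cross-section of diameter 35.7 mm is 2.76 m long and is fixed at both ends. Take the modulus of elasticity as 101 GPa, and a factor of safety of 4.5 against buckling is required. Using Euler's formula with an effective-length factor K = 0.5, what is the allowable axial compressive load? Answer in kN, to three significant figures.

I = πd⁴/64 = π×35.7⁴/64 = 79730 mm⁴.
Effective length L_e = KL = 0.5×2.76 m = 1380 mm.
Euler critical load P_cr = π²EI/L_e² = π²×101000×79730/1380² = 41740 N.
P_allow = P_cr/n = 41740/4.5 = 9275 N.

P_allow = 9.27 kN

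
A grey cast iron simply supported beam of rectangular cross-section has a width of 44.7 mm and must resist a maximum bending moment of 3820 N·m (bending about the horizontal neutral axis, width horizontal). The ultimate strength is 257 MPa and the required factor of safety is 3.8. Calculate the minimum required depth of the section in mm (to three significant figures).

σ_allow = 257/3.8 = 67.63 MPa.
For a rectangular section σ = 6M/(bh²), so h² = 6M/(b σ_allow) = 6×3820000/(44.7×67.63) = 7582 mm².
h = 87.07 mm.

h = 87.1 mm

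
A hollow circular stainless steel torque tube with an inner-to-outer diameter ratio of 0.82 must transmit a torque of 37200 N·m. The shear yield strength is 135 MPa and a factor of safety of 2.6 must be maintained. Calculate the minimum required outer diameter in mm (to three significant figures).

τ_allow = 135/2.6 = 51.92 MPa.
For a hollow shaft τ = 16T/[πd_o³(1−k⁴)] with k = 0.82, so 1−k⁴ = 0.5479.
d_o³ = 16T/[π τ_allow (1−k⁴)] = 16×3.7200×10^7/(π×51.92×0.5479) = 6.660×10^6 mm³.
d_o = 188.1 mm.

d_o = 188 mm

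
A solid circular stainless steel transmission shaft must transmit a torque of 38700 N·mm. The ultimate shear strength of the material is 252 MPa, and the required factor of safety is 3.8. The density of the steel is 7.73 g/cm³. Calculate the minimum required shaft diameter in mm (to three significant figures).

Allowable shear stress τ_allow = 252/3.8 = 66.32 MPa.
For a solid shaft τ = 16T/(πd³), so d³ = 16T/(π τ_allow) = 16×38700/(π×66.32) = 2972 mm³.
d = (2972)^(1/3) = 14.38 mm.

d = 14.4 mm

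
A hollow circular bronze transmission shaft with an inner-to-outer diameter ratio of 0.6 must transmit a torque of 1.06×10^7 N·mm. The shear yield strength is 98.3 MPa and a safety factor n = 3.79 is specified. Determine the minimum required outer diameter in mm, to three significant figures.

τ_allow = 98.3/3.79 = 25.94 MPa.
For a hollow shaft τ = 16T/[πd_o³(1−k⁴)] with k = 0.6, so 1−k⁴ = 0.8704.
d_o³ = 16T/[π τ_allow (1−k⁴)] = 16×1.0600×10^7/(π×25.94×0.8704) = 2.391×10^6 mm³.
d_o = 133.7 mm.

d_o = 134 mm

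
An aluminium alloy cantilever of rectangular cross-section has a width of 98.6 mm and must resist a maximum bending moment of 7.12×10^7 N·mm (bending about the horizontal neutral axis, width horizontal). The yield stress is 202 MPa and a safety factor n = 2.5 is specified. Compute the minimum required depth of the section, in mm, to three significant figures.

σ_allow = 202/2.5 = 80.80 MPa.
For a rectangular section σ = 6M/(bh²), so h² = 6M/(b σ_allow) = 6×7.1200×10^7/(98.6×80.80) = 53620 mm².
h = 231.6 mm.

h = 232 mm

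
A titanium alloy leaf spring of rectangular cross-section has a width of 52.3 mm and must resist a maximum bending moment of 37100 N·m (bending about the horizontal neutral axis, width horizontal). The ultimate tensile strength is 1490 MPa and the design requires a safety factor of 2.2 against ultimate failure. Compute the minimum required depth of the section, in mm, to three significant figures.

h = 79.3 mm

σ_allow = 1490/2.2 = 677.3 MPa.
For a rectangular section σ = 6M/(bh²), so h² = 6M/(b σ_allow) = 6×3.7100×10^7/(52.3×677.3) = 6284 mm².
h = 79.27 mm.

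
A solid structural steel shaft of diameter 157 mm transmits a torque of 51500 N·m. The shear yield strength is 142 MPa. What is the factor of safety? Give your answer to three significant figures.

n = 2.10

τ = 16T/(πd³) = 16×5.1500×10^7/(π×157³) = 67.78 MPa.
n = τ_limit/τ = 142/67.78 = 2.095.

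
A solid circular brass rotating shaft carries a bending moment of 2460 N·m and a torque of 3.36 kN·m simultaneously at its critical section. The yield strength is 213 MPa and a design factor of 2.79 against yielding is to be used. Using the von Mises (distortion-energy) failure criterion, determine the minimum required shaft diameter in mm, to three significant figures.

d = 79.8 mm

σ_allow = σ_y/n = 213/2.79 = 76.34 MPa.
For a solid shaft σ_b = 32M/(πd³) and τ = 16T/(πd³), so the von Mises stress is σ' = (16/πd³)·√(4M²+3T²).
√(4M²+3T²) = √(4×(2.460×10^6)² + 3×(3.360×10^6)²) = 7.621×10^6 N·mm.
d³ = 16×7.621×10^6/(π×76.34) = 508400 mm³.
d = 79.81 mm.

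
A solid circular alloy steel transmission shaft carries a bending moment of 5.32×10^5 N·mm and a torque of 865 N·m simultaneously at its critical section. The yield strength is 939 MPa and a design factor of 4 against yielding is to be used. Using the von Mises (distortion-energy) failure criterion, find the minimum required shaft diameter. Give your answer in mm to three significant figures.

d = 34.2 mm

σ_allow = σ_y/n = 939/4 = 234.8 MPa.
For a solid shaft σ_b = 32M/(πd³) and τ = 16T/(πd³), so the von Mises stress is σ' = (16/πd³)·√(4M²+3T²).
√(4M²+3T²) = √(4×(532000)² + 3×(865000)²) = 1.838×10^6 N·mm.
d³ = 16×1.838×10^6/(π×234.8) = 39870 mm³.
d = 34.16 mm.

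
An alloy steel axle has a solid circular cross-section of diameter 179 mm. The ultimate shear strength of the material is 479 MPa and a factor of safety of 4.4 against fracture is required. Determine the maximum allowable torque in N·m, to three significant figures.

τ_allow = 479/4.4 = 108.9 MPa.
For a solid shaft T_allow = τ_allow·πd³/16; πd³/16 = π×179³/16 = 1.126×10^6 mm³.
T_allow = 108.9×1.126×10^6 = 1.226×10^8 N·mm = 122600 N·m.

T_allow = 1.23×10^5 N·m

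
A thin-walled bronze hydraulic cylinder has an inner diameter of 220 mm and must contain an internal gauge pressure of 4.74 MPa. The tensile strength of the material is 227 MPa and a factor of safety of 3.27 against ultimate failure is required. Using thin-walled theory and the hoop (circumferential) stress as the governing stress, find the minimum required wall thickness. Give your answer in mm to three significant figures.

σ_allow = 227/3.27 = 69.42 MPa.
Hoop stress σ_h = pD/(2t), so t = pD/(2σ_allow) = 4.74×220/(2×69.42) = 7.511 mm.

t = 7.51 mm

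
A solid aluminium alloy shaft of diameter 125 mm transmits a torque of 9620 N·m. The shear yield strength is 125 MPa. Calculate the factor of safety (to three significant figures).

n = 4.98

τ = 16T/(πd³) = 16×9620000/(π×125³) = 25.09 MPa.
n = τ_limit/τ = 125/25.09 = 4.983.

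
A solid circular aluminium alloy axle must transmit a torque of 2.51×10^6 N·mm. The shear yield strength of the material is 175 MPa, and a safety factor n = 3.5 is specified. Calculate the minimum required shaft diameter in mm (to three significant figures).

d = 63.5 mm

Allowable shear stress τ_allow = 175/3.5 = 50.00 MPa.
For a solid shaft τ = 16T/(πd³), so d³ = 16T/(π τ_allow) = 16×2510000/(π×50.00) = 255700 mm³.
d = (255700)^(1/3) = 63.47 mm.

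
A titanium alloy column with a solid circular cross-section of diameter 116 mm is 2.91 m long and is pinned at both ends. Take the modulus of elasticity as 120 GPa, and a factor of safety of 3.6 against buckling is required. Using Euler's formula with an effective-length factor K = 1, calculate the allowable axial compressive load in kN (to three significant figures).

P_allow = 345 kN

I = πd⁴/64 = π×116⁴/64 = 8.888×10^6 mm⁴.
Effective length L_e = KL = 1×2.91 m = 2910 mm.
Euler critical load P_cr = π²EI/L_e² = π²×120000×8.888×10^6/2910² = 1.243×10^6 N.
P_allow = P_cr/n = 1.243×10^6/3.6 = 345300 N.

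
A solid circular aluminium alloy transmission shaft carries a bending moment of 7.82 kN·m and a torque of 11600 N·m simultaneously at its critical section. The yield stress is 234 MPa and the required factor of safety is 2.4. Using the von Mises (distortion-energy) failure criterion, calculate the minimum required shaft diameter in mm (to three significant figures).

d = 110 mm

σ_allow = σ_y/n = 234/2.4 = 97.50 MPa.
For a solid shaft σ_b = 32M/(πd³) and τ = 16T/(πd³), so the von Mises stress is σ' = (16/πd³)·√(4M²+3T²).
√(4M²+3T²) = √(4×(7.820×10^6)² + 3×(1.160×10^7)²) = 2.546×10^7 N·mm.
d³ = 16×2.546×10^7/(π×97.50) = 1.330×10^6 mm³.
d = 110.0 mm.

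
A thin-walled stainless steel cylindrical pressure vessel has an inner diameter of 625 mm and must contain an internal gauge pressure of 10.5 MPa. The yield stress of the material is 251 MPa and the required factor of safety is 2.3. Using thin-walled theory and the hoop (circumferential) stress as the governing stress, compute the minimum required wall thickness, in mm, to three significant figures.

σ_allow = 251/2.3 = 109.1 MPa.
Hoop stress σ_h = pD/(2t), so t = pD/(2σ_allow) = 10.5×625/(2×109.1) = 30.07 mm.

t = 30.1 mm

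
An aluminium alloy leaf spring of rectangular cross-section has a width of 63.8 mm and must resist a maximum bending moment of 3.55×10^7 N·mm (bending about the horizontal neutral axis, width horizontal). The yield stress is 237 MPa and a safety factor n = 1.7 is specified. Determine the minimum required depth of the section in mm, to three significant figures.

h = 155 mm

σ_allow = 237/1.7 = 139.4 MPa.
For a rectangular section σ = 6M/(bh²), so h² = 6M/(b σ_allow) = 6×3.5500×10^7/(63.8×139.4) = 23950 mm².
h = 154.7 mm.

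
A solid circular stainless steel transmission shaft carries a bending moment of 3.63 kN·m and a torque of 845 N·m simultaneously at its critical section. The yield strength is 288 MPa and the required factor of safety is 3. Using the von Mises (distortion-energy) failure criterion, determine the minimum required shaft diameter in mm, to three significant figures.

σ_allow = σ_y/n = 288/3 = 96.00 MPa.
For a solid shaft σ_b = 32M/(πd³) and τ = 16T/(πd³), so the von Mises stress is σ' = (16/πd³)·√(4M²+3T²).
√(4M²+3T²) = √(4×(3.630×10^6)² + 3×(845000)²) = 7.406×10^6 N·mm.
d³ = 16×7.406×10^6/(π×96.00) = 392900 mm³.
d = 73.24 mm.

d = 73.2 mm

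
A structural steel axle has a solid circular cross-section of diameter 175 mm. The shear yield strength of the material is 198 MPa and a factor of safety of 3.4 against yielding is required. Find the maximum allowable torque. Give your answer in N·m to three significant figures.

T_allow = 61300 N·m

τ_allow = 198/3.4 = 58.24 MPa.
For a solid shaft T_allow = τ_allow·πd³/16; πd³/16 = π×175³/16 = 1.052×10^6 mm³.
T_allow = 58.24×1.052×10^6 = 6.128×10^7 N·mm = 61280 N·m.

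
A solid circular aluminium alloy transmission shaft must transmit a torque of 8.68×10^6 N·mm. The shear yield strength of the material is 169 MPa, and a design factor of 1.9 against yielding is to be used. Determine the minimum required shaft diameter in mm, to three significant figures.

d = 79.2 mm

Allowable shear stress τ_allow = 169/1.9 = 88.95 MPa.
For a solid shaft τ = 16T/(πd³), so d³ = 16T/(π τ_allow) = 16×8680000/(π×88.95) = 497000 mm³.
d = (497000)^(1/3) = 79.21 mm.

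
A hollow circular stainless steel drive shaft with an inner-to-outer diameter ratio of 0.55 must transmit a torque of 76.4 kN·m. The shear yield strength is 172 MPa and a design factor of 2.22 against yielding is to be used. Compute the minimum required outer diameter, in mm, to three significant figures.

d_o = 177 mm

τ_allow = 172/2.22 = 77.48 MPa.
For a hollow shaft τ = 16T/[πd_o³(1−k⁴)] with k = 0.55, so 1−k⁴ = 0.9085.
d_o³ = 16T/[π τ_allow (1−k⁴)] = 16×7.6400×10^7/(π×77.48×0.9085) = 5.528×10^6 mm³.
d_o = 176.8 mm.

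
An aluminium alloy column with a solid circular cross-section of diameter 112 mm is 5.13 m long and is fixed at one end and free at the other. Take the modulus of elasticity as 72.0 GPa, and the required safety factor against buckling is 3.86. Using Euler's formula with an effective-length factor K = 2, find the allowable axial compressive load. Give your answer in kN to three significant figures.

I = πd⁴/64 = π×112⁴/64 = 7.724×10^6 mm⁴.
Effective length L_e = KL = 2×5.13 m = 10260 mm.
Euler critical load P_cr = π²EI/L_e² = π²×72000×7.724×10^6/10260² = 52140 N.
P_allow = P_cr/n = 52140/3.86 = 13510 N.

P_allow = 13.5 kN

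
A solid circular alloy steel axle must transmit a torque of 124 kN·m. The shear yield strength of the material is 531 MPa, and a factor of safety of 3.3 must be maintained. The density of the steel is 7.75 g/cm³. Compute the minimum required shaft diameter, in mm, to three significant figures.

Allowable shear stress τ_allow = 531/3.3 = 160.9 MPa.
For a solid shaft τ = 16T/(πd³), so d³ = 16T/(π τ_allow) = 16×1.2400×10^8/(π×160.9) = 3.925×10^6 mm³.
d = (3.925×10^6)^(1/3) = 157.7 mm.

d = 158 mm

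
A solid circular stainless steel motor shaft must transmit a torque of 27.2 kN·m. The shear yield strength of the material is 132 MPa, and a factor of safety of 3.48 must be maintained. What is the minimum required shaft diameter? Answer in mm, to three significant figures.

Allowable shear stress τ_allow = 132/3.48 = 37.93 MPa.
For a solid shaft τ = 16T/(πd³), so d³ = 16T/(π τ_allow) = 16×2.7200×10^7/(π×37.93) = 3.652×10^6 mm³.
d = (3.652×10^6)^(1/3) = 154.0 mm.

d = 154 mm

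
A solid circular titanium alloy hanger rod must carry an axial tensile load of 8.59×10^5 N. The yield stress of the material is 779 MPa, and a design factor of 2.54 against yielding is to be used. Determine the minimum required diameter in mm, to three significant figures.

d = 59.7 mm

Allowable stress σ_allow = 779/2.54 = 306.7 MPa.
Required area A = F/σ_allow = 859000/306.7 = 2801 mm².
A = πd²/4 → d = √(4A/π) = 59.72 mm.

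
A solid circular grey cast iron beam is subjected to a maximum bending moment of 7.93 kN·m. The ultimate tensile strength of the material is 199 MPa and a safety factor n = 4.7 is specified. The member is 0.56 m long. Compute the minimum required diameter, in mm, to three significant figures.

d = 124 mm

σ_allow = 199/4.7 = 42.34 MPa.
For a solid circular section σ = 32M/(πd³), so d³ = 32M/(π σ_allow) = 32×7930000/(π×42.34) = 1.908×10^6 mm³.
d = 124.0 mm.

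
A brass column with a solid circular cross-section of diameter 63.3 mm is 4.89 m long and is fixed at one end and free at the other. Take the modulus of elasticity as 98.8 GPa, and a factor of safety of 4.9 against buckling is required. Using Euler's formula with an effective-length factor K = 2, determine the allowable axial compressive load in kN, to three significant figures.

I = πd⁴/64 = π×63.3⁴/64 = 788100 mm⁴.
Effective length L_e = KL = 2×4.89 m = 9780 mm.
Euler critical load P_cr = π²EI/L_e² = π²×98800×788100/9780² = 8035 N.
P_allow = P_cr/n = 8035/4.9 = 1640 N.

P_allow = 1.64 kN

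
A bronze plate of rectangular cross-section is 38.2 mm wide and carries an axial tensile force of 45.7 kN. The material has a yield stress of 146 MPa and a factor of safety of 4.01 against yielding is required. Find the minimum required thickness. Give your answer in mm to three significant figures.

σ_allow = 146/4.01 = 36.41 MPa.
Required area A = F/σ_allow = 45700/36.41 = 1255 mm².
t = A/w = 1255/38.2 = 32.86 mm.

t = 32.9 mm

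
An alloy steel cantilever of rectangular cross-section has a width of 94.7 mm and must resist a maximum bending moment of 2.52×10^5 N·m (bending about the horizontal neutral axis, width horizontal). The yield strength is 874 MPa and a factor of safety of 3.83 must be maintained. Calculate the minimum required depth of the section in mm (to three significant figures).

h = 265 mm

σ_allow = 874/3.83 = 228.2 MPa.
For a rectangular section σ = 6M/(bh²), so h² = 6M/(b σ_allow) = 6×2.5200×10^8/(94.7×228.2) = 69970 mm².
h = 264.5 mm.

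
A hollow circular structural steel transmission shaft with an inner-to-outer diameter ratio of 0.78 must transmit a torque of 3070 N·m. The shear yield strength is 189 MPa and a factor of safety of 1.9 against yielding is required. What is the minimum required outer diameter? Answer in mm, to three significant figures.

τ_allow = 189/1.9 = 99.47 MPa.
For a hollow shaft τ = 16T/[πd_o³(1−k⁴)] with k = 0.78, so 1−k⁴ = 0.6298.
d_o³ = 16T/[π τ_allow (1−k⁴)] = 16×3070000/(π×99.47×0.6298) = 249600 mm³.
d_o = 62.96 mm.

d_o = 63.0 mm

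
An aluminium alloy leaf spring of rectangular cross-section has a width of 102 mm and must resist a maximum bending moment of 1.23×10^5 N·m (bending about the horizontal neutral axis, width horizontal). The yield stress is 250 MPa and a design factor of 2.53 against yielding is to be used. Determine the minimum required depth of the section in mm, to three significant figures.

h = 271 mm

σ_allow = 250/2.53 = 98.81 MPa.
For a rectangular section σ = 6M/(bh²), so h² = 6M/(b σ_allow) = 6×1.2300×10^8/(102×98.81) = 73220 mm².
h = 270.6 mm.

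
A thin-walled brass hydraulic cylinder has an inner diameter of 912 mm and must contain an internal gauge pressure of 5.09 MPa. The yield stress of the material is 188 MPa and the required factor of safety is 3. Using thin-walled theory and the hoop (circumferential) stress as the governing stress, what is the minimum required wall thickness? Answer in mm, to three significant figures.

σ_allow = 188/3 = 62.67 MPa.
Hoop stress σ_h = pD/(2t), so t = pD/(2σ_allow) = 5.09×912/(2×62.67) = 37.04 mm.

t = 37.0 mm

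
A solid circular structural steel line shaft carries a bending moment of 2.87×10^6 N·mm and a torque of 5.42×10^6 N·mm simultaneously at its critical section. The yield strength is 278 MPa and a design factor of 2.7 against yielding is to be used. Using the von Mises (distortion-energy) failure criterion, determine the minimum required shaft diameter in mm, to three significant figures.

d = 81.6 mm

σ_allow = σ_y/n = 278/2.7 = 103.0 MPa.
For a solid shaft σ_b = 32M/(πd³) and τ = 16T/(πd³), so the von Mises stress is σ' = (16/πd³)·√(4M²+3T²).
√(4M²+3T²) = √(4×(2.870×10^6)² + 3×(5.420×10^6)²) = 1.100×10^7 N·mm.
d³ = 16×1.100×10^7/(π×103.0) = 544300 mm³.
d = 81.65 mm.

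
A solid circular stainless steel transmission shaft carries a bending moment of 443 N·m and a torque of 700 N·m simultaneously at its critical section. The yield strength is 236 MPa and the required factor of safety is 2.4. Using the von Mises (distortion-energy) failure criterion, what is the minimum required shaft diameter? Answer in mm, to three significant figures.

σ_allow = σ_y/n = 236/2.4 = 98.33 MPa.
For a solid shaft σ_b = 32M/(πd³) and τ = 16T/(πd³), so the von Mises stress is σ' = (16/πd³)·√(4M²+3T²).
√(4M²+3T²) = √(4×(443000)² + 3×(700000)²) = 1.502×10^6 N·mm.
d³ = 16×1.502×10^6/(π×98.33) = 77780 mm³.
d = 42.69 mm.

d = 42.7 mm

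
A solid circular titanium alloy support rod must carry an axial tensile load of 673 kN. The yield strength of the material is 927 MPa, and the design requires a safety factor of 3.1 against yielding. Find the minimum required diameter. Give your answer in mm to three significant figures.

Allowable stress σ_allow = 927/3.1 = 299.0 MPa.
Required area A = F/σ_allow = 673000/299.0 = 2251 mm².
A = πd²/4 → d = √(4A/π) = 53.53 mm.

d = 53.5 mm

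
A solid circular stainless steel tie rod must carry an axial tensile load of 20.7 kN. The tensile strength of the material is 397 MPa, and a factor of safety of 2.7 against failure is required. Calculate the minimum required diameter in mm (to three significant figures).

d = 13.4 mm

Allowable stress σ_allow = 397/2.7 = 147.0 MPa.
Required area A = F/σ_allow = 20700/147.0 = 140.8 mm².
A = πd²/4 → d = √(4A/π) = 13.39 mm.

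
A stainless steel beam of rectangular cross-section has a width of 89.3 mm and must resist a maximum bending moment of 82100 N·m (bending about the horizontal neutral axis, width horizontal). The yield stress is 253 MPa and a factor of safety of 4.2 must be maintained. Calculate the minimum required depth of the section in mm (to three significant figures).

σ_allow = 253/4.2 = 60.24 MPa.
For a rectangular section σ = 6M/(bh²), so h² = 6M/(b σ_allow) = 6×8.2100×10^7/(89.3×60.24) = 91570 mm².
h = 302.6 mm.

h = 303 mm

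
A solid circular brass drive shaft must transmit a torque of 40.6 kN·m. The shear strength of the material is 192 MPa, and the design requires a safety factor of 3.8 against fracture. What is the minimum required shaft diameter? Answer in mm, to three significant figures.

Allowable shear stress τ_allow = 192/3.8 = 50.53 MPa.
For a solid shaft τ = 16T/(πd³), so d³ = 16T/(π τ_allow) = 16×4.0600×10^7/(π×50.53) = 4.092×10^6 mm³.
d = (4.092×10^6)^(1/3) = 160.0 mm.

d = 160 mm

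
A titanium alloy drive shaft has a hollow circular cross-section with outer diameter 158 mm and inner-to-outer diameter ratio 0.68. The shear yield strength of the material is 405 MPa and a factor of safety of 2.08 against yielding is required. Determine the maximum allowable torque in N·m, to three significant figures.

τ_allow = 405/2.08 = 194.7 MPa.
For a hollow shaft T_allow = τ_allow·πd_o³(1−k⁴)/16 with 1−k⁴ = 0.7862, so πd_o³(1−k⁴)/16 = 608900 mm³.
T_allow = 194.7×608900 = 1.186×10^8 N·mm = 118600 N·m.

T_allow = 1.19×10^5 N·m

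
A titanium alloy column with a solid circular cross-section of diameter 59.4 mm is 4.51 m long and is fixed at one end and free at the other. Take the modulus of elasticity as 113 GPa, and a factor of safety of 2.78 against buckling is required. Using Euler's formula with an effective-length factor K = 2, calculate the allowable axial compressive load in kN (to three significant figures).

I = πd⁴/64 = π×59.4⁴/64 = 611100 mm⁴.
Effective length L_e = KL = 2×4.51 m = 9020 mm.
Euler critical load P_cr = π²EI/L_e² = π²×113000×611100/9020² = 8377 N.
P_allow = P_cr/n = 8377/2.78 = 3013 N.

P_allow = 3.01 kN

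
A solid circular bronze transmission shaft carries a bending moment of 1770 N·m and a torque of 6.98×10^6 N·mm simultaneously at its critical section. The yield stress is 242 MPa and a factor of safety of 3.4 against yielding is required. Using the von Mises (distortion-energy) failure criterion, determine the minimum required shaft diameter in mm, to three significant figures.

σ_allow = σ_y/n = 242/3.4 = 71.18 MPa.
For a solid shaft σ_b = 32M/(πd³) and τ = 16T/(πd³), so the von Mises stress is σ' = (16/πd³)·√(4M²+3T²).
√(4M²+3T²) = √(4×(1.770×10^6)² + 3×(6.980×10^6)²) = 1.260×10^7 N·mm.
d³ = 16×1.260×10^7/(π×71.18) = 901400 mm³.
d = 96.60 mm.

d = 96.6 mm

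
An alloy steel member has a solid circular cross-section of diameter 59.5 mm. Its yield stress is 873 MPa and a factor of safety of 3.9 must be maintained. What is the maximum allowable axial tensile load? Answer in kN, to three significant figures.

σ_allow = 873/3.9 = 223.8 MPa.
A = πd²/4 = π×59.5²/4 = 2781 mm².
F_allow = σ_allow × A = 223.8×2781 = 622400 N.

F_allow = 622 kN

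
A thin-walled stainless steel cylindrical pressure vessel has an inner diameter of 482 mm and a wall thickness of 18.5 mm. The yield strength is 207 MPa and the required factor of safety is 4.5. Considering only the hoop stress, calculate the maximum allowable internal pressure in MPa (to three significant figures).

σ_allow = 207/4.5 = 46.00 MPa.
σ_h = pD/(2t) → p_allow = 2σ_allow t/D = 2×46.00×18.5/482 = 3.531 MPa.

p_allow = 3.53 MPa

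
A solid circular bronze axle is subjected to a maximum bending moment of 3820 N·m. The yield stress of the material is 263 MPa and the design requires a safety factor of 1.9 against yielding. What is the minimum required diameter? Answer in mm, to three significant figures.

d = 65.5 mm

σ_allow = 263/1.9 = 138.4 MPa.
For a solid circular section σ = 32M/(πd³), so d³ = 32M/(π σ_allow) = 32×3820000/(π×138.4) = 281100 mm³.
d = 65.51 mm.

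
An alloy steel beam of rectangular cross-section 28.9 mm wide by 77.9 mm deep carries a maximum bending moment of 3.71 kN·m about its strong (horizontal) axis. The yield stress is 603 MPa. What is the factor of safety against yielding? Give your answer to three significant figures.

Section modulus S = bh²/6 = 28.9×77.9²/6 = 29230 mm³.
σ = M/S = 3710000/29230 = 126.9 MPa.
n = 603/126.9 = 4.751.

n = 4.75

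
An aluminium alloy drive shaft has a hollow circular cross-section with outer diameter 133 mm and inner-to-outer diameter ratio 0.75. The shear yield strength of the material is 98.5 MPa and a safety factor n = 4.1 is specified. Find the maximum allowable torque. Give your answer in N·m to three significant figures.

τ_allow = 98.5/4.1 = 24.02 MPa.
For a hollow shaft T_allow = τ_allow·πd_o³(1−k⁴)/16 with 1−k⁴ = 0.6836, so πd_o³(1−k⁴)/16 = 315800 mm³.
T_allow = 24.02×315800 = 7.586×10^6 N·mm = 7586 N·m.

T_allow = 7590 N·m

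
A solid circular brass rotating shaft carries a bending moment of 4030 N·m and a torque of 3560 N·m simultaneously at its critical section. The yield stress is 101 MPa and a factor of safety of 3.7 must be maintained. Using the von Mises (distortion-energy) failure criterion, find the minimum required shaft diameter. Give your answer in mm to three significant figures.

d = 124 mm

σ_allow = σ_y/n = 101/3.7 = 27.30 MPa.
For a solid shaft σ_b = 32M/(πd³) and τ = 16T/(πd³), so the von Mises stress is σ' = (16/πd³)·√(4M²+3T²).
√(4M²+3T²) = √(4×(4.030×10^6)² + 3×(3.560×10^6)²) = 1.015×10^7 N·mm.
d³ = 16×1.015×10^7/(π×27.30) = 1.893×10^6 mm³.
d = 123.7 mm.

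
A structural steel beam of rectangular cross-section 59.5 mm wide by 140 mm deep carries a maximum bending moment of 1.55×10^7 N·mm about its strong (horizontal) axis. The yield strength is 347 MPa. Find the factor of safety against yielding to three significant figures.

Section modulus S = bh²/6 = 59.5×140²/6 = 194400 mm³.
σ = M/S = 1.5500×10^7/194400 = 79.75 MPa.
n = 347/79.75 = 4.351.

n = 4.35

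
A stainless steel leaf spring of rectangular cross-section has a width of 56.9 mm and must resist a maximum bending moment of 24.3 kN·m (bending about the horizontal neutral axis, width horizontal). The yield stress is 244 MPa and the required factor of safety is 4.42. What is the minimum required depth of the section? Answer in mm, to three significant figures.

h = 215 mm

σ_allow = 244/4.42 = 55.20 MPa.
For a rectangular section σ = 6M/(bh²), so h² = 6M/(b σ_allow) = 6×2.4300×10^7/(56.9×55.20) = 46420 mm².
h = 215.4 mm.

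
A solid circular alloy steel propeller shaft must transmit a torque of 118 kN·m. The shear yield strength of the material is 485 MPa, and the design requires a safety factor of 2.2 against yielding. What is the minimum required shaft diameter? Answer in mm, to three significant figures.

Allowable shear stress τ_allow = 485/2.2 = 220.5 MPa.
For a solid shaft τ = 16T/(πd³), so d³ = 16T/(π τ_allow) = 16×1.1800×10^8/(π×220.5) = 2.726×10^6 mm³.
d = (2.726×10^6)^(1/3) = 139.7 mm.

d = 140 mm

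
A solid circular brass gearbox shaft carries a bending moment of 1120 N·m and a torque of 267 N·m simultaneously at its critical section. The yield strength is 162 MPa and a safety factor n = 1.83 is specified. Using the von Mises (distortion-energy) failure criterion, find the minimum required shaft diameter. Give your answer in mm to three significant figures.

d = 50.9 mm

σ_allow = σ_y/n = 162/1.83 = 88.52 MPa.
For a solid shaft σ_b = 32M/(πd³) and τ = 16T/(πd³), so the von Mises stress is σ' = (16/πd³)·√(4M²+3T²).
√(4M²+3T²) = √(4×(1.120×10^6)² + 3×(267000)²) = 2.287×10^6 N·mm.
d³ = 16×2.287×10^6/(π×88.52) = 131600 mm³.
d = 50.86 mm.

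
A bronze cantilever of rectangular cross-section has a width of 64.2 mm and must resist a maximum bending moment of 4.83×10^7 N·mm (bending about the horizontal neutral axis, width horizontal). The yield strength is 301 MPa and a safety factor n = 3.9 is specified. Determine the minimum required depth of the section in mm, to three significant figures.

h = 242 mm

σ_allow = 301/3.9 = 77.18 MPa.
For a rectangular section σ = 6M/(bh²), so h² = 6M/(b σ_allow) = 6×4.8300×10^7/(64.2×77.18) = 58490 mm².
h = 241.8 mm.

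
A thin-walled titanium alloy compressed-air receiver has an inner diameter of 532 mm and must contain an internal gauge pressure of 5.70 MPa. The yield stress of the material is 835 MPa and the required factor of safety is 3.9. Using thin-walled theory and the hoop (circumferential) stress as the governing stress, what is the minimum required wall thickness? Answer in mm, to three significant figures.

σ_allow = 835/3.9 = 214.1 MPa.
Hoop stress σ_h = pD/(2t), so t = pD/(2σ_allow) = 5.70×532/(2×214.1) = 7.082 mm.

t = 7.08 mm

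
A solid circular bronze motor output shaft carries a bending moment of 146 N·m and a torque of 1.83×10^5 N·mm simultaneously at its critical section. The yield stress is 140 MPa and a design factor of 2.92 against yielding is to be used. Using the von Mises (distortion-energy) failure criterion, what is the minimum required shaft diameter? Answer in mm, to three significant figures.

d = 35.8 mm

σ_allow = σ_y/n = 140/2.92 = 47.95 MPa.
For a solid shaft σ_b = 32M/(πd³) and τ = 16T/(πd³), so the von Mises stress is σ' = (16/πd³)·√(4M²+3T²).
√(4M²+3T²) = √(4×(146000)² + 3×(183000)²) = 431000 N·mm.
d³ = 16×431000/(π×47.95) = 45780 mm³.
d = 35.77 mm.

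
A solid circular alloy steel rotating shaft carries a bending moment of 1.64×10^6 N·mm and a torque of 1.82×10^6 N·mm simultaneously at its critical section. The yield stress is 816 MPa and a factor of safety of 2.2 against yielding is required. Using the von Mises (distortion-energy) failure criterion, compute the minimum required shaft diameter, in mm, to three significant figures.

d = 39.7 mm

σ_allow = σ_y/n = 816/2.2 = 370.9 MPa.
For a solid shaft σ_b = 32M/(πd³) and τ = 16T/(πd³), so the von Mises stress is σ' = (16/πd³)·√(4M²+3T²).
√(4M²+3T²) = √(4×(1.640×10^6)² + 3×(1.820×10^6)²) = 4.549×10^6 N·mm.
d³ = 16×4.549×10^6/(π×370.9) = 62470 mm³.
d = 39.68 mm.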